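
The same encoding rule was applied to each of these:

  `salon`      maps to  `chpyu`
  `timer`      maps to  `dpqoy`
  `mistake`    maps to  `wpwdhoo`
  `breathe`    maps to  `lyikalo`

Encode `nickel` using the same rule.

xpgulp

Shifts by position in salon: pos 0: s→c (+10), pos 1: a→h (+7), pos 2: l→p (+4), pos 3: o→y (+10), pos 4: n→u (+7) — repeating every 3. The shifts repeat in a cycle of length 3: positions 0,1,… shift by +10, +7, +4, then the pattern repeats.
Applying it to nickel: n+10=x, i+7=p, c+4=g, k+10=u, e+7=l, l+4=p.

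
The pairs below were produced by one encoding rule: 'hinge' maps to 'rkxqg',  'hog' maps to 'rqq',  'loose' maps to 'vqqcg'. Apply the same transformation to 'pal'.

The shift depends on letter class: consonant h→r is +10, but vowel i→k is +2. Two shifts are in play — +2 for a/e/i/o/u, +10 for every other letter.
Applying it to pal: p(cons)+10=z, a(vowel)+2=c, l(cons)+10=v.

zcv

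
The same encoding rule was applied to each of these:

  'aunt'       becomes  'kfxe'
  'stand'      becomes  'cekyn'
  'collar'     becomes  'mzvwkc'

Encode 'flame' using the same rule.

Shifts by position in aunt: pos 0: a→k (+10), pos 1: u→f (+11), pos 2: n→x (+10), pos 3: t→e (+11) — repeating every 2. It's a Vigenère-style cipher with numeric key [10,11]: position i shifts by key[i mod 2].
Applying it to flame: f+10=p, l+11=w, a+10=k, m+11=x, e+10=o.

pwkxo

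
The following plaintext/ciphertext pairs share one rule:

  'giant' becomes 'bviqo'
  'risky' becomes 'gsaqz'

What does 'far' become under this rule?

The output letters match the input read backwards, each shifted +8: giant reversed is tnaig. Read the word backwards and shift each letter +8.
Applying it to far: reverse → raf; then shift: r+8=z, a+8=i, f+8=n.

zin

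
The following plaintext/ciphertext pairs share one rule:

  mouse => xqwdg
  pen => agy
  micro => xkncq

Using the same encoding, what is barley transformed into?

mccwgj

The shift depends on letter class: consonant m→x is +11, but vowel o→q is +2. The rule splits by letter class: vowels +2, consonants +11.
Applying it to barley: b(cons)+11=m, a(vowel)+2=c, r(cons)+11=c, l(cons)+11=w, e(vowel)+2=g, y(cons)+11=j.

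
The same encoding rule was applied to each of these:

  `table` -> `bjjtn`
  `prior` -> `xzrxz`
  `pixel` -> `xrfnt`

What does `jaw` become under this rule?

rje

The shift depends on letter class: consonant t→b is +8, but vowel a→j is +9. The rule splits by letter class: vowels +9, consonants +8.
For jaw: j(cons)+8=r, a(vowel)+9=j, w(cons)+8=e.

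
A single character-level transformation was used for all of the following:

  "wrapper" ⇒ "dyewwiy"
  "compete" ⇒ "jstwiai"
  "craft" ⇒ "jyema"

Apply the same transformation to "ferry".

The shift depends on letter class: consonant w→d is +7, but vowel a→e is +4. Vowels shift forward by 4 and consonants shift forward by 7.
For ferry: f(cons)+7=m, e(vowel)+4=i, r(cons)+7=y, r(cons)+7=y, y(cons)+7=f.

miyyf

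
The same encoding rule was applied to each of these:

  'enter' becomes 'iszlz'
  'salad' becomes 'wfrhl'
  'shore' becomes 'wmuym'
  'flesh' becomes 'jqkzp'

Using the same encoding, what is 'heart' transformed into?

ljgyb

In enter: e→i is +4, n→s is +5, t→z is +6, e→l is +7 — the shift increases by 1 each position. Each letter shifts forward by (position + 4), i.e. 4, 5, 6, … — the shift grows by one for each successive letter.
Applying it to heart: h+4=l, e+5=j, a+6=g, r+7=y, t+8=b.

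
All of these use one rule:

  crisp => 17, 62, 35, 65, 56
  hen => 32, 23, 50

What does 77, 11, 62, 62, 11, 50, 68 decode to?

c(#3)→17 and r(#18)→62: differences scale by 3, so n = 3·pos + 8. Each letter becomes 3×(its alphabet position, a=1..z=26) + 8.
Undoing it on 77, 11, 62, 62, 11, 50, 68: 77→(77−8)÷3=23=w, 11→(11−8)÷3=1=a, 62→(62−8)÷3=18=r, 62→(62−8)÷3=18=r, 11→(11−8)÷3=1=a, 50→(50−8)÷3=14=n, 68→(68−8)÷3=20=t.

warrant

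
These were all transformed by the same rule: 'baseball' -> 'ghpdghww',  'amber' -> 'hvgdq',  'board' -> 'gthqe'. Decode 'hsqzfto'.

apricot

b(1)→g(6) and a(0)→h(7) fit y≡25x+7 (mod 26); the inverse of 25 mod 26 is 25. Treating letters as 0–25, the rule is x ↦ 25x + 7 (mod 26).
Decoding hsqzfto: h(7)→25·(7−7)≡0=a; s(18)→25·(18−7)≡15=p; q(16)→25·(16−7)≡17=r; z(25)→25·(25−7)≡8=i; f(5)→25·(5−7)≡2=c; t(19)→25·(19−7)≡14=o; o(14)→25·(14−7)≡19=t (all mod 26).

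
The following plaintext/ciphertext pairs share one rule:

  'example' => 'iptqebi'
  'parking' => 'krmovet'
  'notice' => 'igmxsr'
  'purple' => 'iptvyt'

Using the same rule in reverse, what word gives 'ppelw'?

shall

Read the word backwards and shift each letter +4.
Reversing it on ppelw: shift back: p−4=l, p−4=l, e−4=a, l−4=h, w−4=s → llahs; then reverse → shall.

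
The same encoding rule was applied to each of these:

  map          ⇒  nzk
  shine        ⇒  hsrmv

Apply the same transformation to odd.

lww

Each letter is replaced by its mirror in the alphabet: a↔z, b↔y, c↔x, and so on (the Atbash cipher).
For odd: o↔l, d↔w, d↔w.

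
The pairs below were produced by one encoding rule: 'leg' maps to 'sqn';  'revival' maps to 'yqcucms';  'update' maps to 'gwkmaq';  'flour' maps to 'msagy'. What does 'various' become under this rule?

cmyuagz

The shift depends on letter class: consonant l→s is +7, but vowel e→q is +12. The rule splits by letter class: vowels +12, consonants +7.
On various: v(cons)+7=c, a(vowel)+12=m, r(cons)+7=y, i(vowel)+12=u, o(vowel)+12=a, u(vowel)+12=g, s(cons)+7=z.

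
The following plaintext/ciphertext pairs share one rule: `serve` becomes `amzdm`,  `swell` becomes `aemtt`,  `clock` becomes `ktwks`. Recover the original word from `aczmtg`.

This is a Caesar cipher with shift 8.
Undoing it on aczmtg: a−8=s, c−8=u, z−8=r, m−8=e, t−8=l, g−8=y.

surely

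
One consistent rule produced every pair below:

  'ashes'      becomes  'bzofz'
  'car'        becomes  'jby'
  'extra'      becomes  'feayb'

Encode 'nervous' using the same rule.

The shift depends on letter class: consonant s→z is +7, but vowel a→b is +1. Vowels shift forward by 1 and consonants shift forward by 7.
For nervous: n(cons)+7=u, e(vowel)+1=f, r(cons)+7=y, v(cons)+7=c, o(vowel)+1=p, u(vowel)+1=v, s(cons)+7=z.

ufycpvz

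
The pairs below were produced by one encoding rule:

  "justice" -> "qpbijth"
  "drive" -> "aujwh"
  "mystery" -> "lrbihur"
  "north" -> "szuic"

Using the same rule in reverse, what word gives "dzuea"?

j(9)→q(16) and u(20)→p(15) fit y≡7x+5 (mod 26); the inverse of 7 mod 26 is 15. This is an affine cipher: with a=0,…,z=25, each position x becomes (7x+5) mod 26.
Reversing it on dzuea: d(3)→15·(3−5)≡22=w; z(25)→15·(25−5)≡14=o; u(20)→15·(20−5)≡17=r; e(4)→15·(4−5)≡11=l; a(0)→15·(0−5)≡3=d (all mod 26).

world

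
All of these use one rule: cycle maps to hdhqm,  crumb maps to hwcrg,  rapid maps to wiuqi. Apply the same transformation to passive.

uixxqam

The shift depends on letter class: consonant c→h is +5, but vowel e→m is +8. Vowels shift forward by 8 and consonants shift forward by 5.
Applying it to passive: p(cons)+5=u, a(vowel)+8=i, s(cons)+5=x, s(cons)+5=x, i(vowel)+8=q, v(cons)+5=a, e(vowel)+8=m.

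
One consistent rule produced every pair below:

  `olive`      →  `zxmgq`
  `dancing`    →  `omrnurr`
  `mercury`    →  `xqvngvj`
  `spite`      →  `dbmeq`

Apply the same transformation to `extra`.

Shifts by position in olive: pos 0: o→z (+11), pos 1: l→x (+12), pos 2: i→m (+4), pos 3: v→g (+11), pos 4: e→q (+12) — repeating every 3. The shifts repeat in a cycle of length 3: positions 0,1,… shift by +11, +12, +4, then the pattern repeats.
On extra: e+11=p, x+12=j, t+4=x, r+11=c, a+12=m.

pjxcm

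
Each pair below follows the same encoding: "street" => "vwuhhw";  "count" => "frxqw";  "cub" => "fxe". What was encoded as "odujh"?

large

Every letter moves 3 places later in the alphabet, wrapping around z→a.
Reversing it on odujh: o−3=l, d−3=a, u−3=r, j−3=g, h−3=e.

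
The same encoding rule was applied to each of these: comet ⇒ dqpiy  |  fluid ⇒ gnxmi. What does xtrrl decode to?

wrong

In comet: c→d is +1, o→q is +2, m→p is +3, e→i is +4 — the shift increases by 1 each position. Letter i (0-indexed) is shifted by i+1, so successive shifts are 1, 2, 3, ….
Decoding xtrrl: x−1=w, t−2=r, r−3=o, r−4=n, l−5=g.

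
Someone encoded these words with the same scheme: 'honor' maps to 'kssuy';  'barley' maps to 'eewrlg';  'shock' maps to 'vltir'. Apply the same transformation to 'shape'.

Each letter shifts forward by (position + 3), i.e. 3, 4, 5, … — the shift grows by one for each successive letter.
Applying it to shape: s+3=v, h+4=l, a+5=f, p+6=v, e+7=l.

vlfvl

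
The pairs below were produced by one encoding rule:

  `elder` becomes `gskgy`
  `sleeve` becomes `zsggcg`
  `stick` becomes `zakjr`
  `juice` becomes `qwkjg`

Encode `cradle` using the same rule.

jycksg

The shift depends on letter class: consonant l→s is +7, but vowel e→g is +2. The rule splits by letter class: vowels +2, consonants +7.
For cradle: c(cons)+7=j, r(cons)+7=y, a(vowel)+2=c, d(cons)+7=k, l(cons)+7=s, e(vowel)+2=g.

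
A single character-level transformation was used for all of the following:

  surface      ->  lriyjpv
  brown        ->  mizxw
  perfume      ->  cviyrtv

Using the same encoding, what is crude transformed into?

pirsv

Treating letters as 0–25, the rule is x ↦ 3x + 9 (mod 26).
On crude: c(2)→3·2+9≡15=p; r(17)→3·17+9≡8=i; u(20)→3·20+9≡17=r; d(3)→3·3+9≡18=s; e(4)→3·4+9≡21=v (all mod 26).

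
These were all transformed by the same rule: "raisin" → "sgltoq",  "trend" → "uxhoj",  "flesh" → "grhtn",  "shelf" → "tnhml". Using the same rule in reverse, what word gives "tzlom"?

sting

Shifts by position in raisin: pos 0: r→s (+1), pos 1: a→g (+6), pos 2: i→l (+3), pos 3: s→t (+1), pos 4: i→o (+6), pos 5: n→q (+3) — repeating every 3. A repeating key of period 3 is used — shifts +1, +6, +3 over and over.
Undoing it on tzlom: t−1=s, z−6=t, l−3=i, o−1=n, m−6=g.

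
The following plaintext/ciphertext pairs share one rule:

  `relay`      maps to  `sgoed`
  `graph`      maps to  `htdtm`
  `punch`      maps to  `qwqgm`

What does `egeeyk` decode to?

debate

Letter i (0-indexed) is shifted by i+1, so successive shifts are 1, 2, 3, ….
Reversing it on egeeyk: e−1=d, g−2=e, e−3=b, e−4=a, y−5=t, k−6=e.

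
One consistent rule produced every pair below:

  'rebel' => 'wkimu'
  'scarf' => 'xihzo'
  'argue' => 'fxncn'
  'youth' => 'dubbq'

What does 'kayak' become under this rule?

In rebel: r→w is +5, e→k is +6, b→i is +7, e→m is +8 — the shift increases by 1 each position. The shift increases by 1 at each position, starting from +5: 5, 6, 7, ….
For kayak: k+5=p, a+6=g, y+7=f, a+8=i, k+9=t.

pgfit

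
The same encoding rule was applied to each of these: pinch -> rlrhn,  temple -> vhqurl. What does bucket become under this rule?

dxgpka

In pinch: p→r is +2, i→l is +3, n→r is +4, c→h is +5 — the shift increases by 1 each position. Each letter shifts forward by (position + 2), i.e. 2, 3, 4, … — the shift grows by one for each successive letter.
For bucket: b+2=d, u+3=x, c+4=g, k+5=p, e+6=k, t+7=a.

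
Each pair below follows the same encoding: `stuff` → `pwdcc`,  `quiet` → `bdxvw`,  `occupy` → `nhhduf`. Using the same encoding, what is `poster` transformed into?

s(18)→p(15) and t(19)→w(22) fit y≡7x+19 (mod 26); the inverse of 7 mod 26 is 15. Treating letters as 0–25, the rule is x ↦ 7x + 19 (mod 26).
For poster: p(15)→7·15+19≡20=u; o(14)→7·14+19≡13=n; s(18)→7·18+19≡15=p; t(19)→7·19+19≡22=w; e(4)→7·4+19≡21=v; r(17)→7·17+19≡8=i (all mod 26).

unpwvi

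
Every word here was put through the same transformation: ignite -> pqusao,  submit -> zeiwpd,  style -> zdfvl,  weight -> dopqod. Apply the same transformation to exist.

lhpca

Shifts by position in ignite: pos 0: i→p (+7), pos 1: g→q (+10), pos 2: n→u (+7), pos 3: i→s (+10) — repeating every 2. The shifts repeat in a cycle of length 2: positions 0,1,… shift by +7, +10, then the pattern repeats.
Applying it to exist: e+7=l, x+10=h, i+7=p, s+10=c, t+7=a.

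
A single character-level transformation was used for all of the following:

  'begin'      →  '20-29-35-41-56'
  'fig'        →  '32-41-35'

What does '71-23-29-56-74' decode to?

scent

Each letter becomes 3×(its alphabet position, a=1..z=26) + 14.
Decoding 71-23-29-56-74: 71→(71−14)÷3=19=s, 23→(23−14)÷3=3=c, 29→(29−14)÷3=5=e, 56→(56−14)÷3=14=n, 74→(74−14)÷3=20=t.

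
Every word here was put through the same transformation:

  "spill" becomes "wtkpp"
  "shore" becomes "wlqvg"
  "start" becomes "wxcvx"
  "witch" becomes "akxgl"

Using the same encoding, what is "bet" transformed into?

The shift depends on letter class: consonant s→w is +4, but vowel i→k is +2. The rule splits by letter class: vowels +2, consonants +4.
On bet: b(cons)+4=f, e(vowel)+2=g, t(cons)+4=x.

fgx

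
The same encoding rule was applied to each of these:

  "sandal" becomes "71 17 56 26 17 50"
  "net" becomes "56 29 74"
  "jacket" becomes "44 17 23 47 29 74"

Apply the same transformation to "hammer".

38 17 53 53 29 68

With a=1..z=26, the number is 3·pos + 14.
On hammer: h=8→38, a=1→17, m=13→53, m=13→53, e=5→29, r=18→68.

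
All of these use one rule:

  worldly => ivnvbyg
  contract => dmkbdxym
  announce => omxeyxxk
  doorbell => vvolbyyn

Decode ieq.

guy

The output letters match the input read backwards, each shifted +10: worldly reversed is yldlrow. Two steps: reverse the string, then apply a Caesar shift of +10.
Decoding ieq: shift back: i−10=y, e−10=u, q−10=g → yug; then reverse → guy.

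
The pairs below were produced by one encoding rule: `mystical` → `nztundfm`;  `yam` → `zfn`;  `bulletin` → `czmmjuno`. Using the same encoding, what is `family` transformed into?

gfnnmz

The shift depends on letter class: consonant m→n is +1, but vowel i→n is +5. Vowels shift forward by 5 and consonants shift forward by 1.
For family: f(cons)+1=g, a(vowel)+5=f, m(cons)+1=n, i(vowel)+5=n, l(cons)+1=m, y(cons)+1=z.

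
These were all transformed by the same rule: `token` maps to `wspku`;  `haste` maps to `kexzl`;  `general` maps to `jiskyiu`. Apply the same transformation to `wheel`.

In token: t→w is +3, o→s is +4, k→p is +5, e→k is +6 — the shift increases by 1 each position. The shift increases by 1 at each position, starting from +3: 3, 4, 5, ….
For wheel: w+3=z, h+4=l, e+5=j, e+6=k, l+7=s.

zljks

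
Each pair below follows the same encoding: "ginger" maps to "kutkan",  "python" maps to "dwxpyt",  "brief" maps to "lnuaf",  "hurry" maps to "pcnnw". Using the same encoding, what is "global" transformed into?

kjylgj

Treating letters as 0–25, the rule is x ↦ 5x + 6 (mod 26).
Applying it to global: g(6)→5·6+6≡10=k; l(11)→5·11+6≡9=j; o(14)→5·14+6≡24=y; b(1)→5·1+6≡11=l; a(0)→5·0+6≡6=g; l(11)→5·11+6≡9=j (all mod 26).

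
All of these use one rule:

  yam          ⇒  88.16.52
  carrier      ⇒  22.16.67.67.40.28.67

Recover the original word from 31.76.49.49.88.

fully

y(#25)→88 and a(#1)→16: differences scale by 3, so n = 3·pos + 13. Each letter becomes 3×(its alphabet position, a=1..z=26) + 13.
Undoing it on 31.76.49.49.88: 31→(31−13)÷3=6=f, 76→(76−13)÷3=21=u, 49→(49−13)÷3=12=l, 49→(49−13)÷3=12=l, 88→(88−13)÷3=25=y.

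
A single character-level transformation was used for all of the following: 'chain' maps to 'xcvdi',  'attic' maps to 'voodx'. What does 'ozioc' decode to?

Compare letters: c→x is +21, h→c is +21, a→v is +21 — a constant shift. It's a constant shift of +21 (ROT21).
Decoding ozioc: o−21=t, z−21=e, i−21=n, o−21=t, c−21=h.

tenth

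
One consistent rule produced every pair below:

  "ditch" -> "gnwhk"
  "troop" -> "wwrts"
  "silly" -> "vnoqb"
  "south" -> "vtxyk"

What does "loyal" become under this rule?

Shifts by position in ditch: pos 0: d→g (+3), pos 1: i→n (+5), pos 2: t→w (+3), pos 3: c→h (+5) — repeating every 2. The shifts repeat in a cycle of length 2: positions 0,1,… shift by +3, +5, then the pattern repeats.
On loyal: l+3=o, o+5=t, y+3=b, a+5=f, l+3=o.

otbfo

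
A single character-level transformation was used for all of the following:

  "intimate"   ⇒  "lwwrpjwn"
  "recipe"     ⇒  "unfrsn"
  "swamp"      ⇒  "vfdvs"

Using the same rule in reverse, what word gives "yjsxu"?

vapor

Shifts by position in intimate: pos 0: i→l (+3), pos 1: n→w (+9), pos 2: t→w (+3), pos 3: i→r (+9) — repeating every 2. A repeating key of period 2 is used — shifts +3, +9 over and over.
Undoing it on yjsxu: y−3=v, j−9=a, s−3=p, x−9=o, u−3=r.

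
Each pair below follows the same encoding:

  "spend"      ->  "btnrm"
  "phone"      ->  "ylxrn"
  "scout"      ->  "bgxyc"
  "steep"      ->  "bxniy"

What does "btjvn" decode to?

It's a Vigenère-style cipher with numeric key [9,4]: position i shifts by key[i mod 2].
Decoding btjvn: b−9=s, t−4=p, j−9=a, v−4=r, n−9=e.

spare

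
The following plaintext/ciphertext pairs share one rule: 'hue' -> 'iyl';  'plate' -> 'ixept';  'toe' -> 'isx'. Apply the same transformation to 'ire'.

The output letters match the input read backwards, each shifted +4: hue reversed is euh. Two steps: reverse the string, then apply a Caesar shift of +4.
For ire: reverse → eri; then shift: e+4=i, r+4=v, i+4=m.

ivm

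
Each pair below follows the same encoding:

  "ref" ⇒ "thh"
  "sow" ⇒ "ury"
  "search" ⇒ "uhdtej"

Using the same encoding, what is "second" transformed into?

uherpf

The rule splits by letter class: vowels +3, consonants +2.
Applying it to second: s(cons)+2=u, e(vowel)+3=h, c(cons)+2=e, o(vowel)+3=r, n(cons)+2=p, d(cons)+2=f.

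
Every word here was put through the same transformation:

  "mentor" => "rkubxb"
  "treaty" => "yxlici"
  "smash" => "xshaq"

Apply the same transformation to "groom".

Letter i (0-indexed) is shifted by i+5, so successive shifts are 5, 6, 7, ….
For groom: g+5=l, r+6=x, o+7=v, o+8=w, m+9=v.

lxvwv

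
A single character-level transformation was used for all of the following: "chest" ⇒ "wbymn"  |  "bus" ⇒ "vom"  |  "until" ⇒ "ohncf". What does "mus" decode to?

Compare letters: c→w is +20, h→b is +20, e→y is +20 — a constant shift. Each letter is shifted forward by 20 in the alphabet (a Caesar shift of +20).
Reversing it on mus: m−20=s, u−20=a, s−20=y.

say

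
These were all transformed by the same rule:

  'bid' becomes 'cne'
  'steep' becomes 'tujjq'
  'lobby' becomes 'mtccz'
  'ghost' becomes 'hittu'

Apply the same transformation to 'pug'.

Two shifts are in play — +5 for a/e/i/o/u, +1 for every other letter.
For pug: p(cons)+1=q, u(vowel)+5=z, g(cons)+1=h.

qzh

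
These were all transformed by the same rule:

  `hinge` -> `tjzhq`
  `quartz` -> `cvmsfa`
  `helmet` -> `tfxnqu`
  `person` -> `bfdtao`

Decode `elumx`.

skill

A repeating key of period 2 is used — shifts +12, +1 over and over.
Reversing it on elumx: e−12=s, l−1=k, u−12=i, m−1=l, x−12=l.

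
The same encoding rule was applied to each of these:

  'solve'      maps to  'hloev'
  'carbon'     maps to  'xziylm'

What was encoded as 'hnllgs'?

smooth

Each pair mirrors across the alphabet (s↔h, o↔l, l↔o): positions sum to 25. Letters are reflected about the middle of the alphabet (position → 25−position): Atbash.
Decoding hnllgs: h↔s, n↔m, l↔o, l↔o, g↔t, s↔h.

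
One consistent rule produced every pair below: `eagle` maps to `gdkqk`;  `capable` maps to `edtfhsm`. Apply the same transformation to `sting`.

In eagle: e→g is +2, a→d is +3, g→k is +4, l→q is +5 — the shift increases by 1 each position. Each letter shifts forward by (position + 2), i.e. 2, 3, 4, … — the shift grows by one for each successive letter.
Applying it to sting: s+2=u, t+3=w, i+4=m, n+5=s, g+6=m.

uwmsm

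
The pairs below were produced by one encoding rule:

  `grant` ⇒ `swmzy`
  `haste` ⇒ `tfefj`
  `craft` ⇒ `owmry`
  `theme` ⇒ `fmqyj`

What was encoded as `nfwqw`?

baker

Shifts by position in grant: pos 0: g→s (+12), pos 1: r→w (+5), pos 2: a→m (+12), pos 3: n→z (+12), pos 4: t→y (+5) — repeating every 3. It's a Vigenère-style cipher with numeric key [12,5,12]: position i shifts by key[i mod 3].
Reversing it on nfwqw: n−12=b, f−5=a, w−12=k, q−12=e, w−5=r.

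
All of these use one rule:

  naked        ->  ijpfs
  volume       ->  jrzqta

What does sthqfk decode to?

falcon

The output letters match the input read backwards, each shifted +5: naked reversed is dekan. Two steps: reverse the string, then apply a Caesar shift of +5.
Decoding sthqfk: shift back: s−5=n, t−5=o, h−5=c, q−5=l, f−5=a, k−5=f → noclaf; then reverse → falcon.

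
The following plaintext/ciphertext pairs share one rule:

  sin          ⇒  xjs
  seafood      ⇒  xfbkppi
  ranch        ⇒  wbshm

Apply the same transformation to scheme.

The shift depends on letter class: consonant s→x is +5, but vowel i→j is +1. Vowels shift forward by 1 and consonants shift forward by 5.
For scheme: s(cons)+5=x, c(cons)+5=h, h(cons)+5=m, e(vowel)+1=f, m(cons)+5=r, e(vowel)+1=f.

xhmfrf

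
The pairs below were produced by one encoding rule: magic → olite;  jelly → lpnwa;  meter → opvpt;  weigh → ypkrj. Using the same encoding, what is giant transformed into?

The shifts repeat in a cycle of length 2: positions 0,1,… shift by +2, +11, then the pattern repeats.
Applying it to giant: g+2=i, i+11=t, a+2=c, n+11=y, t+2=v.

itcyv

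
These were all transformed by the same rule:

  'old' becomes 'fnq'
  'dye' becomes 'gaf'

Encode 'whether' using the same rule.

The output letters match the input read backwards, each shifted +2: old reversed is dlo. Two steps: reverse the string, then apply a Caesar shift of +2.
For whether: reverse → rehtehw; then shift: r+2=t, e+2=g, h+2=j, t+2=v, e+2=g, h+2=j, w+2=y.

tgjvgjy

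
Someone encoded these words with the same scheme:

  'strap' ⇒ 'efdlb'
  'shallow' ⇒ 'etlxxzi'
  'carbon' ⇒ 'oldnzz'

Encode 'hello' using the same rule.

The shift depends on letter class: consonant s→e is +12, but vowel a→l is +11. The rule splits by letter class: vowels +11, consonants +12.
For hello: h(cons)+12=t, e(vowel)+11=p, l(cons)+12=x, l(cons)+12=x, o(vowel)+11=z.

tpxxz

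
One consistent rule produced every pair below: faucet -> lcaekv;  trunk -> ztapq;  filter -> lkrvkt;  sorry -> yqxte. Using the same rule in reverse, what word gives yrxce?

Shifts by position in faucet: pos 0: f→l (+6), pos 1: a→c (+2), pos 2: u→a (+6), pos 3: c→e (+2) — repeating every 2. A repeating key of period 2 is used — shifts +6, +2 over and over.
Undoing it on yrxce: y−6=s, r−2=p, x−6=r, c−2=a, e−6=y.

spray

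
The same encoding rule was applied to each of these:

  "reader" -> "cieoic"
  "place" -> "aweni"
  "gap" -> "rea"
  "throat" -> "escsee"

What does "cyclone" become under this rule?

The shift depends on letter class: consonant r→c is +11, but vowel e→i is +4. Vowels shift forward by 4 and consonants shift forward by 11.
On cyclone: c(cons)+11=n, y(cons)+11=j, c(cons)+11=n, l(cons)+11=w, o(vowel)+4=s, n(cons)+11=y, e(vowel)+4=i.

njnwsyi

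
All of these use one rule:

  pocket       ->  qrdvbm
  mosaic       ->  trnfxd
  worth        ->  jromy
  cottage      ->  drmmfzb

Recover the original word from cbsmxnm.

Treating letters as 0–25, the rule is x ↦ 25x + 5 (mod 26).
Decoding cbsmxnm: c(2)→25·(2−5)≡3=d; b(1)→25·(1−5)≡4=e; s(18)→25·(18−5)≡13=n; m(12)→25·(12−5)≡19=t; x(23)→25·(23−5)≡8=i; n(13)→25·(13−5)≡18=s; m(12)→25·(12−5)≡19=t (all mod 26).

dentist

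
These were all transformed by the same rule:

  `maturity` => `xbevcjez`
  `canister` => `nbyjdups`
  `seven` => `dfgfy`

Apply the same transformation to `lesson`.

wfdtzo

Shifts by position in maturity: pos 0: m→x (+11), pos 1: a→b (+1), pos 2: t→e (+11), pos 3: u→v (+1) — repeating every 2. A repeating key of period 2 is used — shifts +11, +1 over and over.
On lesson: l+11=w, e+1=f, s+11=d, s+1=t, o+11=z, n+1=o.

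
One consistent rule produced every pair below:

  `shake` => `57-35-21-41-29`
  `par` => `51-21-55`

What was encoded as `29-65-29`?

s(#19)→57 and h(#8)→35: differences scale by 2, so n = 2·pos + 19. Each letter becomes 2×(its alphabet position, a=1..z=26) + 19.
Decoding 29-65-29: 29→(29−19)÷2=5=e, 65→(65−19)÷2=23=w, 29→(29−19)÷2=5=e.

ewe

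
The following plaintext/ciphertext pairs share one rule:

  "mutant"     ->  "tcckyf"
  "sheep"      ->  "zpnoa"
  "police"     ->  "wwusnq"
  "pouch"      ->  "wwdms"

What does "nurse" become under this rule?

ucacp

In mutant: m→t is +7, u→c is +8, t→c is +9, a→k is +10 — the shift increases by 1 each position. Each letter shifts forward by (position + 7), i.e. 7, 8, 9, … — the shift grows by one for each successive letter.
For nurse: n+7=u, u+8=c, r+9=a, s+10=c, e+11=p.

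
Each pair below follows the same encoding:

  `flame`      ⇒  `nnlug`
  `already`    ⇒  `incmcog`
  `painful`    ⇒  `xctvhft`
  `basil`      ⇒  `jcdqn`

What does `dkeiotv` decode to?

vitamin

Shifts by position in flame: pos 0: f→n (+8), pos 1: l→n (+2), pos 2: a→l (+11), pos 3: m→u (+8), pos 4: e→g (+2) — repeating every 3. It's a Vigenère-style cipher with numeric key [8,2,11]: position i shifts by key[i mod 3].
Reversing it on dkeiotv: d−8=v, k−2=i, e−11=t, i−8=a, o−2=m, t−11=i, v−8=n.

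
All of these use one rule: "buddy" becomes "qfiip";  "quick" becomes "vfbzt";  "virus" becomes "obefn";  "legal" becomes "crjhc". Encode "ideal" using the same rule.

birhc

This is an affine cipher: with a=0,…,z=25, each position x becomes (9x+7) mod 26.
For ideal: i(8)→9·8+7≡1=b; d(3)→9·3+7≡8=i; e(4)→9·4+7≡17=r; a(0)→9·0+7≡7=h; l(11)→9·11+7≡2=c (all mod 26).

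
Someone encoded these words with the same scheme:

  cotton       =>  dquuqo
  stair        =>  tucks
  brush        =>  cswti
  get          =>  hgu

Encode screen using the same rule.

Two shifts are in play — +2 for a/e/i/o/u, +1 for every other letter.
Applying it to screen: s(cons)+1=t, c(cons)+1=d, r(cons)+1=s, e(vowel)+2=g, e(vowel)+2=g, n(cons)+1=o.

tdsggo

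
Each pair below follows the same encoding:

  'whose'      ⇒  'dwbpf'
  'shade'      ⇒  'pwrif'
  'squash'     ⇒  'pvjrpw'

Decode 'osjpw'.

brush

w(22)→d(3) and h(7)→w(22) fit y≡23x+17 (mod 26); the inverse of 23 mod 26 is 17. Each letter's alphabet position (a=0..z=25) is mapped through 23·x+17 mod 26 — an affine cipher.
Decoding osjpw: o(14)→17·(14−17)≡1=b; s(18)→17·(18−17)≡17=r; j(9)→17·(9−17)≡20=u; p(15)→17·(15−17)≡18=s; w(22)→17·(22−17)≡7=h (all mod 26).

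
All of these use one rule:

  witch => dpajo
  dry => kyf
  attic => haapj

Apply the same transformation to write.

dypal

It's a constant shift of +7 (ROT7).
On write: w+7=d, r+7=y, i+7=p, t+7=a, e+7=l.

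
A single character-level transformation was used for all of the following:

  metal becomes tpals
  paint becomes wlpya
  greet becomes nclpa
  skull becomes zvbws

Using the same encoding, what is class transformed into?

jwhdz

Shifts by position in metal: pos 0: m→t (+7), pos 1: e→p (+11), pos 2: t→a (+7), pos 3: a→l (+11) — repeating every 2. The shifts repeat in a cycle of length 2: positions 0,1,… shift by +7, +11, then the pattern repeats.
For class: c+7=j, l+11=w, a+7=h, s+11=d, s+7=z.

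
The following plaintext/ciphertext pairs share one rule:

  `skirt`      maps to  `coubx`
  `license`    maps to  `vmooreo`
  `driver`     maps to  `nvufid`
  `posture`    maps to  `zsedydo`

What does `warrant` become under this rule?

gedbezd

Shifts by position in skirt: pos 0: s→c (+10), pos 1: k→o (+4), pos 2: i→u (+12), pos 3: r→b (+10), pos 4: t→x (+4) — repeating every 3. The shifts repeat in a cycle of length 3: positions 0,1,… shift by +10, +4, +12, then the pattern repeats.
On warrant: w+10=g, a+4=e, r+12=d, r+10=b, a+4=e, n+12=z, t+10=d.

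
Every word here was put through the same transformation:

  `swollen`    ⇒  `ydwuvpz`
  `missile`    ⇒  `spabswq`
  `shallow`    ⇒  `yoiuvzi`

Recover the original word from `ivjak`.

In swollen: s→y is +6, w→d is +7, o→w is +8, l→u is +9 — the shift increases by 1 each position. Letter i (0-indexed) is shifted by i+6, so successive shifts are 6, 7, 8, ….
Reversing it on ivjak: i−6=c, v−7=o, j−8=b, a−9=r, k−10=a.

cobra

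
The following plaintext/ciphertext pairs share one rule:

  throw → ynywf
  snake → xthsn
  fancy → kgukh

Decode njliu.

In throw: t→y is +5, h→n is +6, r→y is +7, o→w is +8 — the shift increases by 1 each position. The shift increases by 1 at each position, starting from +5: 5, 6, 7, ….
Reversing it on njliu: n−5=i, j−6=d, l−7=e, i−8=a, u−9=l.

ideal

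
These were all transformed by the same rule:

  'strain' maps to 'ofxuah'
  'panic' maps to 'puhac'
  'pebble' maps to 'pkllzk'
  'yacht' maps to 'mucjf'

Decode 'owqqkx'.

s(18)→o(14) and t(19)→f(5) fit y≡17x+20 (mod 26); the inverse of 17 mod 26 is 23. This is an affine cipher: with a=0,…,z=25, each position x becomes (17x+20) mod 26.
Decoding owqqkx: o(14)→23·(14−20)≡18=s; w(22)→23·(22−20)≡20=u; q(16)→23·(16−20)≡12=m; q(16)→23·(16−20)≡12=m; k(10)→23·(10−20)≡4=e; x(23)→23·(23−20)≡17=r (all mod 26).

summer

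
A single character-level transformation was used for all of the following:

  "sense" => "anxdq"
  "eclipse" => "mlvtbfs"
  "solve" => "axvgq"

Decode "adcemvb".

sustain

In sense: s→a is +8, e→n is +9, n→x is +10, s→d is +11 — the shift increases by 1 each position. The shift increases by 1 at each position, starting from +8: 8, 9, 10, ….
Undoing it on adcemvb: a−8=s, d−9=u, c−10=s, e−11=t, m−12=a, v−13=i, b−14=n.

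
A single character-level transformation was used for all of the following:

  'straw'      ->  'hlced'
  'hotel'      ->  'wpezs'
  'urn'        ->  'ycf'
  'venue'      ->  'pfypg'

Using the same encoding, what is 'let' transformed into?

Read the word backwards and shift each letter +11.
On let: reverse → tel; then shift: t+11=e, e+11=p, l+11=w.

epw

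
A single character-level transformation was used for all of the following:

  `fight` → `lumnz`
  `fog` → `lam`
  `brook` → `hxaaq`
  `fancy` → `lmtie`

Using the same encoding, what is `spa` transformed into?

yvm

The shift depends on letter class: consonant f→l is +6, but vowel i→u is +12. The rule splits by letter class: vowels +12, consonants +6.
Applying it to spa: s(cons)+6=y, p(cons)+6=v, a(vowel)+12=m.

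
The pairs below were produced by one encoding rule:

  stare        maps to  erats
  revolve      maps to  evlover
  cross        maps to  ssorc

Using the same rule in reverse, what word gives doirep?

The output letters match the input read backwards: stare reversed is erats. It's just the letters in reverse order.
Undoing it on doirep: then reverse → period.

period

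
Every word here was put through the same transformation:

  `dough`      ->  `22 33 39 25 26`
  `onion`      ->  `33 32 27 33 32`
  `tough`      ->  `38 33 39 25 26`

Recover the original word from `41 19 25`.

wag

d is letter #4 and maps to 22: an offset of 18. Each letter is replaced by its alphabet position (a=1..z=26) + 18.
Undoing it on 41 19 25: 41→(41−18)÷1=23=w, 19→(19−18)÷1=1=a, 25→(25−18)÷1=7=g.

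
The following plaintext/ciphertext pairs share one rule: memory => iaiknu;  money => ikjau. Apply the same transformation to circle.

yenyha

Compare letters: m→i is +22, e→a is +22, m→i is +22 — a constant shift. Each letter is shifted forward by 22 in the alphabet (a Caesar shift of +22).
For circle: c+22=y, i+22=e, r+22=n, c+22=y, l+22=h, e+22=a.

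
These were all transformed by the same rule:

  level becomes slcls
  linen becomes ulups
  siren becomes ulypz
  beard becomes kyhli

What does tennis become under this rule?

Read the word backwards and shift each letter +7.
Applying it to tennis: reverse → sinnet; then shift: s+7=z, i+7=p, n+7=u, n+7=u, e+7=l, t+7=a.

zpuula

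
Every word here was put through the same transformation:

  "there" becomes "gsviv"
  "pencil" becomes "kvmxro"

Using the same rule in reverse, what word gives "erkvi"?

Each pair mirrors across the alphabet (t↔g, h↔s, e↔v): positions sum to 25. Letters are reflected about the middle of the alphabet (position → 25−position): Atbash.
Undoing it on erkvi: e↔v, r↔i, k↔p, v↔e, i↔r.

viper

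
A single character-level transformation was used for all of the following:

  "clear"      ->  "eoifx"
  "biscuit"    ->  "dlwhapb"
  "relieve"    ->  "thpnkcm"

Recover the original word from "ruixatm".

presume

In clear: c→e is +2, l→o is +3, e→i is +4, a→f is +5 — the shift increases by 1 each position. Each letter shifts forward by (position + 2), i.e. 2, 3, 4, … — the shift grows by one for each successive letter.
Undoing it on ruixatm: r−2=p, u−3=r, i−4=e, x−5=s, a−6=u, t−7=m, m−8=e.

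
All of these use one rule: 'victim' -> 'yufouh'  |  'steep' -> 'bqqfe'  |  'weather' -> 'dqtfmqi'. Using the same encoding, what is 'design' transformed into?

zsueqp

The word is reversed, then every letter is shifted forward by 12.
For design: reverse → ngised; then shift: n+12=z, g+12=s, i+12=u, s+12=e, e+12=q, d+12=p.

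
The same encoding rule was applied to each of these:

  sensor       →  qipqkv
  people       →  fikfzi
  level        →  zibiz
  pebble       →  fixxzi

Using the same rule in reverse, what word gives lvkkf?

troop

This is an affine cipher: with a=0,…,z=25, each position x becomes (21x+2) mod 26.
Reversing it on lvkkf: l(11)→5·(11−2)≡19=t; v(21)→5·(21−2)≡17=r; k(10)→5·(10−2)≡14=o; k(10)→5·(10−2)≡14=o; f(5)→5·(5−2)≡15=p (all mod 26).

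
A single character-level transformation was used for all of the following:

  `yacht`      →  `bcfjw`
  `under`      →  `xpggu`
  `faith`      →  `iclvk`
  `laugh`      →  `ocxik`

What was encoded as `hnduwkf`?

The shifts repeat in a cycle of length 2: positions 0,1,… shift by +3, +2, then the pattern repeats.
Decoding hnduwkf: h−3=e, n−2=l, d−3=a, u−2=s, w−3=t, k−2=i, f−3=c.

elastic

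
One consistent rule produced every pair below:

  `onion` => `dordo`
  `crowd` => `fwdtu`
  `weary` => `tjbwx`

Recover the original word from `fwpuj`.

crude

o(14)→d(3) and n(13)→o(14) fit y≡15x+1 (mod 26); the inverse of 15 mod 26 is 7. Treating letters as 0–25, the rule is x ↦ 15x + 1 (mod 26).
Undoing it on fwpuj: f(5)→7·(5−1)≡2=c; w(22)→7·(22−1)≡17=r; p(15)→7·(15−1)≡20=u; u(20)→7·(20−1)≡3=d; j(9)→7·(9−1)≡4=e (all mod 26).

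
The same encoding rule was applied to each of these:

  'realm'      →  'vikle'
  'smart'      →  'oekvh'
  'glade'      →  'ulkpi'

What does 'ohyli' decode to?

Treating letters as 0–25, the rule is x ↦ 19x + 10 (mod 26).
Reversing it on ohyli: o(14)→11·(14−10)≡18=s; h(7)→11·(7−10)≡19=t; y(24)→11·(24−10)≡24=y; l(11)→11·(11−10)≡11=l; i(8)→11·(8−10)≡4=e (all mod 26).

style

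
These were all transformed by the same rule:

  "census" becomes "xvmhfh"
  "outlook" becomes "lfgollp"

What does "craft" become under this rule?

xizug

Each pair mirrors across the alphabet (c↔x, e↔v, n↔m): positions sum to 25. Each letter is replaced by its mirror in the alphabet: a↔z, b↔y, c↔x, and so on (the Atbash cipher).
Applying it to craft: c↔x, r↔i, a↔z, f↔u, t↔g.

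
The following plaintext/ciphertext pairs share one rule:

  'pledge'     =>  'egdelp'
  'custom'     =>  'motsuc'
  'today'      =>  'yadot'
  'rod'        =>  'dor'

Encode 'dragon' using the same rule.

nogard

The output letters match the input read backwards: pledge reversed is egdelp. The word is simply reversed.
On dragon: reverse → nogard.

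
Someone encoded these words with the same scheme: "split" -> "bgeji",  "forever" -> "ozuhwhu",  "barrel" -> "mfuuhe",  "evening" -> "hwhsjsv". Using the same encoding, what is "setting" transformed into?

s(18)→b(1) and p(15)→g(6) fit y≡7x+5 (mod 26); the inverse of 7 mod 26 is 15. Each letter's alphabet position (a=0..z=25) is mapped through 7·x+5 mod 26 — an affine cipher.
For setting: s(18)→7·18+5≡1=b; e(4)→7·4+5≡7=h; t(19)→7·19+5≡8=i; t(19)→7·19+5≡8=i; i(8)→7·8+5≡9=j; n(13)→7·13+5≡18=s; g(6)→7·6+5≡21=v (all mod 26).

bhiijsv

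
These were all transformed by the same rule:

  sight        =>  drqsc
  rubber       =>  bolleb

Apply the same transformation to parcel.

Read the word backwards and shift each letter +10.
On parcel: reverse → lecrap; then shift: l+10=v, e+10=o, c+10=m, r+10=b, a+10=k, p+10=z.

vombkz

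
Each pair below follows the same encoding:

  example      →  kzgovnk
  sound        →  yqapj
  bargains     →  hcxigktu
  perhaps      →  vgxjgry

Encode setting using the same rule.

ygzvopm

Shifts by position in example: pos 0: e→k (+6), pos 1: x→z (+2), pos 2: a→g (+6), pos 3: m→o (+2) — repeating every 2. A repeating key of period 2 is used — shifts +6, +2 over and over.
On setting: s+6=y, e+2=g, t+6=z, t+2=v, i+6=o, n+2=p, g+6=m.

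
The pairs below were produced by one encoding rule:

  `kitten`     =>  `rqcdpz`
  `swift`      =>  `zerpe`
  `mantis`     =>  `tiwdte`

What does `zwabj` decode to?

In kitten: k→r is +7, i→q is +8, t→c is +9, t→d is +10 — the shift increases by 1 each position. Each letter shifts forward by (position + 7), i.e. 7, 8, 9, … — the shift grows by one for each successive letter.
Reversing it on zwabj: z−7=s, w−8=o, a−9=r, b−10=r, j−11=y.

sorry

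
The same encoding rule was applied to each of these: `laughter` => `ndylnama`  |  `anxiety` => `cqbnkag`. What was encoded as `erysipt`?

Letter i (0-indexed) is shifted by i+2, so successive shifts are 2, 3, 4, ….
Undoing it on erysipt: e−2=c, r−3=o, y−4=u, s−5=n, i−6=c, p−7=i, t−8=l.

council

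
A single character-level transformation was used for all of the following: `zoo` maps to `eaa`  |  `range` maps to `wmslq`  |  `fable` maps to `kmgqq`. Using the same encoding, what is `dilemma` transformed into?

The shift depends on letter class: consonant z→e is +5, but vowel o→a is +12. Vowels shift forward by 12 and consonants shift forward by 5.
For dilemma: d(cons)+5=i, i(vowel)+12=u, l(cons)+5=q, e(vowel)+12=q, m(cons)+5=r, m(cons)+5=r, a(vowel)+12=m.

iuqqrrm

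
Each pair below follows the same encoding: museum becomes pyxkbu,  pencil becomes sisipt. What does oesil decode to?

lance

In museum: m→p is +3, u→y is +4, s→x is +5, e→k is +6 — the shift increases by 1 each position. Each letter shifts forward by (position + 3), i.e. 3, 4, 5, … — the shift grows by one for each successive letter.
Reversing it on oesil: o−3=l, e−4=a, s−5=n, i−6=c, l−7=e.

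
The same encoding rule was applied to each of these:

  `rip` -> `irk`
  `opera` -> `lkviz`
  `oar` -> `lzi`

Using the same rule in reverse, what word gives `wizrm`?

Each pair mirrors across the alphabet (r↔i, i↔r, p↔k): positions sum to 25. Letters are reflected about the middle of the alphabet (position → 25−position): Atbash.
Undoing it on wizrm: w↔d, i↔r, z↔a, r↔i, m↔n.

drain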